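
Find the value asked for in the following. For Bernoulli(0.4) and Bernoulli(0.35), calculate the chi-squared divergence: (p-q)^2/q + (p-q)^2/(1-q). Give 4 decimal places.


Chi-squared divergence between Bernoulli distributions:
chi^2 = (p-q)^2/q + (p-q)^2/(1-q).
p = 0.4, q = 0.35, p-q = 0.05.
(p-q)^2 = 0.0025.
term1 = 0.0025/0.35 = 0.007143.
term2 = 0.0025/0.65 = 0.003846.
chi^2 = 0.007143 + 0.003846 = 0.0110

0.0110


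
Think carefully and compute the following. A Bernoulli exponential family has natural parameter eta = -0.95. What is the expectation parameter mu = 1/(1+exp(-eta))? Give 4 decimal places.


Dual coordinate (expectation parameter) for Bernoulli:
mu = 1/(1+exp(-eta)).
eta = -0.95.
exp(-eta) = exp(0.95) = 2.58571.
mu = 1/(1+2.58571) = 0.2789

0.2789


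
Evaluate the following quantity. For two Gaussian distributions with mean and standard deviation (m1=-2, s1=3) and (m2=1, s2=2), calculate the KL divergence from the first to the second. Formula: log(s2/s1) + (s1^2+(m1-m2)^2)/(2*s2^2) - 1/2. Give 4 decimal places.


KL divergence between normal distributions:
KL = log(s2/s1) + (s1^2 + (m1-m2)^2)/(2*s2^2) - 1/2.
log(2/3) = -0.405465.
(3^2 + (-2-1)^2)/(2*2^2) = (9 + 9)/8 = 2.25.
KL = -0.405465 + 2.25 - 0.5 = 1.3445

1.3445


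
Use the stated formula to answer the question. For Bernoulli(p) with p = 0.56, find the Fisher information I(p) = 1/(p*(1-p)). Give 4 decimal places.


For Bernoulli(p), Fisher information is I(p) = 1/(p*(1-p)).
p = 0.56, 1-p = 0.44.
p*(1-p) = 0.2464.
I(p) = 1/0.2464 = 4.0584

4.0584


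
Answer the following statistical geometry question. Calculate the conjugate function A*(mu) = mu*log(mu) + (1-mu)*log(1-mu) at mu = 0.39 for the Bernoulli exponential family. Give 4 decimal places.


Legendre transform for Bernoulli:
A*(mu) = mu*log(mu) + (1-mu)*log(1-mu).
mu = 0.39, 1-mu = 0.61.
mu*log(mu) = 0.39*log(0.39) = -0.367227.
(1-mu)*log(1-mu) = 0.61*log(0.61) = -0.301521.
A* = -0.367227 + -0.301521 = -0.6687

-0.6687


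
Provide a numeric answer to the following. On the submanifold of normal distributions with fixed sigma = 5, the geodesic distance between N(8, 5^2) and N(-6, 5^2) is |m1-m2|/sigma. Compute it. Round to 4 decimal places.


On the fixed-variance normal subfamily, geodesic distance = |m1-m2|/sigma.
|8 - -6| = 14.
sigma = 5.
d = 14/5 = 2.8000

2.8000


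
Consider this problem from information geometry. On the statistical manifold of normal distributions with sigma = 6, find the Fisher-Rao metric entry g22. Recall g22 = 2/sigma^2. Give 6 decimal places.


For the 2-parameter normal family, the Fisher metric has:
  g11 = 1/sigma^2, g22 = 2/sigma^2.
sigma = 6, sigma^2 = 36.
g22 = 0.055556

0.055556


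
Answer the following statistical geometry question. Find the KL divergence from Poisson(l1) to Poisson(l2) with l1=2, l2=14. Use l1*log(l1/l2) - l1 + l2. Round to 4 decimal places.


KL divergence for Poisson:
KL = l1*log(l1/l2) - l1 + l2.
l1 = 2, l2 = 14.
log(2/14) = -1.94591.
l1*log(l1/l2) = 2 * -1.94591 = -3.89182.
KL = -3.89182 - 2 + 14 = 8.1082

8.1082


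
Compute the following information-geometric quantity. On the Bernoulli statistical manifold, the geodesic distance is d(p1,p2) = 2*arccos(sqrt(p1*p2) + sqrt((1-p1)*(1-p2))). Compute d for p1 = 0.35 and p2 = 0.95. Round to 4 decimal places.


Geodesic distance on Bernoulli manifold:
d(p1,p2) = 2*arccos(sqrt(p1*p2) + sqrt((1-p1)*(1-p2))).
sqrt(p1*p2) = sqrt(0.35*0.95) = 0.576628.
sqrt((1-p1)*(1-p2)) = sqrt(0.65*0.05) = 0.180278.
arg = 0.576628 + 0.180278 = 0.756906.
d = 2*arccos(0.756906) = 1.4245

1.4245


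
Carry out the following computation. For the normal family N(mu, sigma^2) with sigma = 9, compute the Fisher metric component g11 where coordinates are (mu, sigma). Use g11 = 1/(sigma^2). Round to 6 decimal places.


For the 2-parameter normal family, the Fisher metric has:
  g11 = 1/sigma^2, g22 = 2/sigma^2.
sigma = 9, sigma^2 = 81.
g11 = 0.012346

0.012346


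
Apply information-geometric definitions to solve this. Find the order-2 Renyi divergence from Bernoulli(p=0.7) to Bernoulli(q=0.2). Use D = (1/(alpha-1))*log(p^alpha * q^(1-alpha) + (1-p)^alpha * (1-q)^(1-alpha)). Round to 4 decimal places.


Renyi divergence of order alpha between Bernoulli distributions:
D = (1/(alpha-1))*log(p^alpha * q^(1-alpha) + (1-p)^alpha * (1-q)^(1-alpha)).
alpha = 2, p = 0.7, q = 0.2.
p^alpha * q^(1-alpha) = 0.7^2 * 0.2^-1 = 2.45.
(1-p)^alpha * (1-q)^(1-alpha) = 0.3^2 * 0.8^-1 = 0.1125.
sum = 2.45 + 0.1125 = 2.5625.
D = (1/1)*log(2.5625) = 0.9410

0.9410


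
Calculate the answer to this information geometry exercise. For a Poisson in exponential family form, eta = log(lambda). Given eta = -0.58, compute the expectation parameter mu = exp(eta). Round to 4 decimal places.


Expectation parameter for Poisson exponential family:
mu = exp(eta).
eta = -0.58.
mu = exp(-0.58) = 0.5599

0.5599


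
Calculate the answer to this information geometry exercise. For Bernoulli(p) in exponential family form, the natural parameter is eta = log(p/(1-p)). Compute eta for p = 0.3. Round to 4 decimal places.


Natural parameter for Bernoulli: eta = log(p/(1-p)).
p = 0.3, 1-p = 0.7.
p/(1-p) = 0.428571.
eta = log(0.428571) = -0.8473

-0.8473


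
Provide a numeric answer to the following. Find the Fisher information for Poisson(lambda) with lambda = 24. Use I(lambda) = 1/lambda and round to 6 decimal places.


Fisher information for Poisson: I(lambda) = 1/lambda.
lambda = 24.
I(lambda) = 1/24 = 0.041667

0.041667


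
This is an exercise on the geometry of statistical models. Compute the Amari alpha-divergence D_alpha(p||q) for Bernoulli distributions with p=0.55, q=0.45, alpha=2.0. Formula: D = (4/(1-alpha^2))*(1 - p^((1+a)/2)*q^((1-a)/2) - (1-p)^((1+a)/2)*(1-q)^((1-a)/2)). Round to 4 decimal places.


Amari alpha-divergence:
D = (4/(1-alpha^2))*(1 - p^((1+a)/2)*q^((1-a)/2) - (1-p)^((1+a)/2)*(1-q)^((1-a)/2)).
alpha = 2.0, p = 0.55, q = 0.45.
e1 = (1+alpha)/2 = 1.5, e2 = (1-alpha)/2 = -0.5.
t1 = p^e1 * q^e2 = 0.55^1.5 * 0.45^-0.5 = 0.608048.
t2 = (1-p)^e1 * (1-q)^e2 = 0.45^1.5 * 0.55^-0.5 = 0.40704.
4/(1-alpha^2) = -1.333333.
D = -1.333333*(1 - 0.608048 - 0.40704) = 0.0201

0.0201


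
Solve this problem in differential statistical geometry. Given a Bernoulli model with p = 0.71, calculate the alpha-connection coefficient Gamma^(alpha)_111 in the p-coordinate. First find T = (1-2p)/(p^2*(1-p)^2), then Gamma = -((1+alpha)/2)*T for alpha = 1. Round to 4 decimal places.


Skewness (Amari-Chentsov) tensor: T = (1-2p)/(p^2*(1-p)^2).
p = 0.71, 1-2p = -0.42, p^2 = 0.5041, (1-p)^2 = 0.0841.
T = -0.42/(0.5041 * 0.0841) = -9.906873.
In the p-coordinate, Gamma^(alpha) = Gamma^(0) - (alpha/2)*T with Gamma^(0) = (1/2)*g'(p) = -T/2,
so Gamma^(alpha) = -((1+alpha)/2)*T.
alpha = 1, -(1+alpha)/2 = -1.0.
Gamma = -1.0 * -9.906873 = 9.9069

9.9069


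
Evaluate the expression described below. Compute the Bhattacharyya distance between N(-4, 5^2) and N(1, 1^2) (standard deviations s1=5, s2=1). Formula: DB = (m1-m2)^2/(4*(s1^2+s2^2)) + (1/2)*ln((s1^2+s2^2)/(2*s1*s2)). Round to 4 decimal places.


Bhattacharyya distance between two Gaussians:
DB = (m1-m2)^2/(4*(s1^2+s2^2)) + (1/2)*ln((s1^2+s2^2)/(2*s1*s2)).
(m1-m2)^2 = (-5)^2 = 25.
s1^2+s2^2 = 25 + 1 = 26.
term1 = 25/104 = 0.240385.
term2 = 0.5*ln(26/10.0) = 0.477756.
DB = 0.240385 + 0.477756 = 0.7181

0.7181


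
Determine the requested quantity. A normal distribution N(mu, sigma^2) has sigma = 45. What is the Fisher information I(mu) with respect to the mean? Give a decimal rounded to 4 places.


The Fisher information for the mean of a normal distribution is I(mu) = 1/sigma^2.
sigma = 45, so sigma^2 = 2025.
I(mu) = 1/2025 = 0.0005

0.0005


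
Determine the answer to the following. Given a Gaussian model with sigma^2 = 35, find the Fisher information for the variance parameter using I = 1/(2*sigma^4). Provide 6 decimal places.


Fisher information for variance: I(sigma^2) = 1/(2*sigma^4).
sigma^2 = 35, so sigma^4 = 1225.
I = 1/(2*1225) = 1/2450 = 0.000408

0.000408


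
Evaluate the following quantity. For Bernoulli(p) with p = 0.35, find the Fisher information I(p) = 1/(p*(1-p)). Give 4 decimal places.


For Bernoulli(p), Fisher information is I(p) = 1/(p*(1-p)).
p = 0.35, 1-p = 0.65.
p*(1-p) = 0.2275.
I(p) = 1/0.2275 = 4.3956

4.3956


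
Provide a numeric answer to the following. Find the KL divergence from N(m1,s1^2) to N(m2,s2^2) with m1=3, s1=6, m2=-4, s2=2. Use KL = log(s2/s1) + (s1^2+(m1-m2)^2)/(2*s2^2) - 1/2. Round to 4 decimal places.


KL divergence between normal distributions:
KL = log(s2/s1) + (s1^2 + (m1-m2)^2)/(2*s2^2) - 1/2.
log(2/6) = -1.098612.
(6^2 + (3--4)^2)/(2*2^2) = (36 + 49)/8 = 10.625.
KL = -1.098612 + 10.625 - 0.5 = 9.0264

9.0264


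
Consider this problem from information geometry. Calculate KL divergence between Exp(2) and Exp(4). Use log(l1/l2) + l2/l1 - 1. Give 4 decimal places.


KL divergence for exponential family:
KL = log(l1/l2) + l2/l1 - 1.
log(2/4) = -0.693147.
4/2 = 2.0.
KL = -0.693147 + 2.0 - 1 = 0.3069

0.3069


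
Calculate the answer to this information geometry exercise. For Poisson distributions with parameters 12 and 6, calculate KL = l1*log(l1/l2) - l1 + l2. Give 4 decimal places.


KL divergence for Poisson:
KL = l1*log(l1/l2) - l1 + l2.
l1 = 12, l2 = 6.
log(12/6) = 0.693147.
l1*log(l1/l2) = 12 * 0.693147 = 8.317766.
KL = 8.317766 - 12 + 6 = 2.3178

2.3178


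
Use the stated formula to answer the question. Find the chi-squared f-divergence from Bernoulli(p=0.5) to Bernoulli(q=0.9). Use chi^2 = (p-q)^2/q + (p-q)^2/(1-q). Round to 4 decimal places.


Chi-squared divergence between Bernoulli distributions:
chi^2 = (p-q)^2/q + (p-q)^2/(1-q).
p = 0.5, q = 0.9, p-q = -0.4.
(p-q)^2 = 0.16.
term1 = 0.16/0.9 = 0.177778.
term2 = 0.16/0.1 = 1.6.
chi^2 = 0.177778 + 1.6 = 1.7778

1.7778


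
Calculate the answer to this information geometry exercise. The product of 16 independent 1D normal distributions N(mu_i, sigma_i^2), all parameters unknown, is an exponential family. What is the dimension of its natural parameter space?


Exponential family dimension calculation:
Each univariate normal has two natural parameters (mu/sigma^2 and -1/(2 sigma^2)).
With 16 independent components, dim = 2 * 16 = 32.

32


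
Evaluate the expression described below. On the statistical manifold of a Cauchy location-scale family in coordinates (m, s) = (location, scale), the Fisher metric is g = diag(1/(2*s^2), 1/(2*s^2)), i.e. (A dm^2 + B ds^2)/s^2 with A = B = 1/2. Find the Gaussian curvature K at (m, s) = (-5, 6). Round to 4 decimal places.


The metric has the form g = (A dm^2 + B ds^2)/s^2 with A = 1/2, B = 1/2.
Substitute u = sqrt(A/B)*m: g = B*(du^2 + ds^2)/s^2, i.e. B times the
Poincare upper half-plane metric, which has constant Gaussian curvature -1.
Scaling a 2D metric by a constant c divides the Gaussian curvature by c,
so K = -1/B = -1/(1/2) = -2.0000 everywhere (the point (m, s) = (-5, 6) is irrelevant:
the curvature is constant).
The requested Gaussian curvature is K = -2.0000.

-2.0000


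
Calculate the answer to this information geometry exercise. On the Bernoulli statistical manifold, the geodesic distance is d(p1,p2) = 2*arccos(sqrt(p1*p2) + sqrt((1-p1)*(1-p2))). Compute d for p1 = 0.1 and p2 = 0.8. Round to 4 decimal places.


Geodesic distance on Bernoulli manifold:
d(p1,p2) = 2*arccos(sqrt(p1*p2) + sqrt((1-p1)*(1-p2))).
sqrt(p1*p2) = sqrt(0.1*0.8) = 0.282843.
sqrt((1-p1)*(1-p2)) = sqrt(0.9*0.2) = 0.424264.
arg = 0.282843 + 0.424264 = 0.707107.
d = 2*arccos(0.707107) = 1.5708

1.5708


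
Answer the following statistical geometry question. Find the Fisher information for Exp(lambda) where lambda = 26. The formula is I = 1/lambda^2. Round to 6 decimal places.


Fisher information for exponential: I(lambda) = 1/lambda^2.
lambda = 26, lambda^2 = 676.
I = 1/676 = 0.001479

0.001479


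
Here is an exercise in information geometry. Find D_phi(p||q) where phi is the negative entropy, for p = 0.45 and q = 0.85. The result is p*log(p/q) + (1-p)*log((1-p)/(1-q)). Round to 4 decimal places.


Bregman divergence with negative entropy generator:
D = p*log(p/q) + (1-p)*log((1-p)/(1-q)).
p = 0.45, q = 0.85.
p*log(p/q) = 0.45*log(0.45/0.85) = -0.286195.
(1-p)*log((1-p)/(1-q)) = 0.55*log(0.55/0.15) = 0.714606.
D = -0.286195 + 0.714606 = 0.4284

0.4284


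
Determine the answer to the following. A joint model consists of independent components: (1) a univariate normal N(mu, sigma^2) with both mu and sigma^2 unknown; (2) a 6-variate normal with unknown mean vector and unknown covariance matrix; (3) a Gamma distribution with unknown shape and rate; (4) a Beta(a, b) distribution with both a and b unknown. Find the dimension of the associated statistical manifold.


The dimension of a statistical manifold equals the number of free
(independent) real parameters of the model. For a product of independent
blocks the parameter counts add.
- normal (mu, sigma^2): 2.
- 6-variate normal: 6 (mean) + 6*7/2 = 21 (symmetric covariance) = 27.
- Gamma (shape, rate): 2.
- Beta (a, b): 2.
Total = 2 + 27 + 2 + 2 = 33.
Dimension = 33

33


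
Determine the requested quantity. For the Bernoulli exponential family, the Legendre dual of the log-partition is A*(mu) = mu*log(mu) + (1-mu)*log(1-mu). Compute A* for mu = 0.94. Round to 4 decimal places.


Legendre transform for Bernoulli:
A*(mu) = mu*log(mu) + (1-mu)*log(1-mu).
mu = 0.94, 1-mu = 0.06.
mu*log(mu) = 0.94*log(0.94) = -0.058163.
(1-mu)*log(1-mu) = 0.06*log(0.06) = -0.168805.
A* = -0.058163 + -0.168805 = -0.2270

-0.2270


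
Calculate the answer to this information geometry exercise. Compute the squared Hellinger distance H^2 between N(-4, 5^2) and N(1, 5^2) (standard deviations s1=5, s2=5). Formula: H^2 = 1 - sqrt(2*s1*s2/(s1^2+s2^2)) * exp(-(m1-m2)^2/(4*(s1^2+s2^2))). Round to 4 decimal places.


Squared Hellinger distance for Gaussians:
H^2 = 1 - sqrt(2*s1*s2/(s1^2+s2^2)) * exp(-(m1-m2)^2/(4*(s1^2+s2^2))).
s1^2 = 25, s2^2 = 25, s1^2+s2^2 = 50.
sqrt(2*5*5/(50)) = 1.0.
(m1-m2)^2 = (-5)^2 = 25.
exp(-25/(4*50)) = exp(-0.125) = 0.882497.
H^2 = 1 - 1.0*0.882497 = 0.1175

0.1175


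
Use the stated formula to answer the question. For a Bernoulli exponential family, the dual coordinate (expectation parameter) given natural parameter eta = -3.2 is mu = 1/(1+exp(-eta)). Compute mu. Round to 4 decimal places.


Dual coordinate (expectation parameter) for Bernoulli:
mu = 1/(1+exp(-eta)).
eta = -3.2.
exp(-eta) = exp(3.2) = 24.53253.
mu = 1/(1+24.53253) = 0.0392

0.0392


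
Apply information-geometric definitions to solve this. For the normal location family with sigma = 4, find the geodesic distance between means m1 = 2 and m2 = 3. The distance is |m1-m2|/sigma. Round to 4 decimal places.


On the fixed-variance normal subfamily, geodesic distance = |m1-m2|/sigma.
|2 - 3| = 1.
sigma = 4.
d = 1/4 = 0.2500

0.2500


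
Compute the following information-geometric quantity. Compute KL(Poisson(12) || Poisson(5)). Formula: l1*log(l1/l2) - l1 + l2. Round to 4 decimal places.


KL divergence for Poisson:
KL = l1*log(l1/l2) - l1 + l2.
l1 = 12, l2 = 5.
log(12/5) = 0.875469.
l1*log(l1/l2) = 12 * 0.875469 = 10.505625.
KL = 10.505625 - 12 + 5 = 3.5056

3.5056


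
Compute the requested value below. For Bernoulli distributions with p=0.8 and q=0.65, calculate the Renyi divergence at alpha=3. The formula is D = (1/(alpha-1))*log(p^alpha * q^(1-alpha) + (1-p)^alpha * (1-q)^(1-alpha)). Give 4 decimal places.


Renyi divergence of order alpha between Bernoulli distributions:
D = (1/(alpha-1))*log(p^alpha * q^(1-alpha) + (1-p)^alpha * (1-q)^(1-alpha)).
alpha = 3, p = 0.8, q = 0.65.
p^alpha * q^(1-alpha) = 0.8^3 * 0.65^-2 = 1.211834.
(1-p)^alpha * (1-q)^(1-alpha) = 0.2^3 * 0.35^-2 = 0.065306.
sum = 1.211834 + 0.065306 = 1.27714.
D = (1/2)*log(1.27714) = 0.1223

0.1223


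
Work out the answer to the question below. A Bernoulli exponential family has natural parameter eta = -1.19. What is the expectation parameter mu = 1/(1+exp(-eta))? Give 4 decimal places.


Dual coordinate (expectation parameter) for Bernoulli:
mu = 1/(1+exp(-eta)).
eta = -1.19.
exp(-eta) = exp(1.19) = 3.287081.
mu = 1/(1+3.287081) = 0.2333

0.2333


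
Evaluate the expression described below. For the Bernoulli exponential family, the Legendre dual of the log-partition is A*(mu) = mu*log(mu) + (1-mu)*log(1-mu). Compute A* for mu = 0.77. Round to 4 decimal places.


Legendre transform for Bernoulli:
A*(mu) = mu*log(mu) + (1-mu)*log(1-mu).
mu = 0.77, 1-mu = 0.23.
mu*log(mu) = 0.77*log(0.77) = -0.201251.
(1-mu)*log(1-mu) = 0.23*log(0.23) = -0.338025.
A* = -0.201251 + -0.338025 = -0.5393

-0.5393


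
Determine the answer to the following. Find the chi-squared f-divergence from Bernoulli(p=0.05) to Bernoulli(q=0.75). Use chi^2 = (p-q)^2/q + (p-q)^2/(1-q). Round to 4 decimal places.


Chi-squared divergence between Bernoulli distributions:
chi^2 = (p-q)^2/q + (p-q)^2/(1-q).
p = 0.05, q = 0.75, p-q = -0.7.
(p-q)^2 = 0.49.
term1 = 0.49/0.75 = 0.653333.
term2 = 0.49/0.25 = 1.96.
chi^2 = 0.653333 + 1.96 = 2.6133

2.6133


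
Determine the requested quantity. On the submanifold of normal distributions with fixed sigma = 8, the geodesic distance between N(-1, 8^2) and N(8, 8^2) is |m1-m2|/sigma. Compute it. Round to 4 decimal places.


On the fixed-variance normal subfamily, geodesic distance = |m1-m2|/sigma.
|-1 - 8| = 9.
sigma = 8.
d = 9/8 = 1.1250

1.1250


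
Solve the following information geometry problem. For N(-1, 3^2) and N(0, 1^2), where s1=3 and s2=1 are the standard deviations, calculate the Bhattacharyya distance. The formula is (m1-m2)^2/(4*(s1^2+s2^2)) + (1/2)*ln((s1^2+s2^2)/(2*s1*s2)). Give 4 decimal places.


Bhattacharyya distance between two Gaussians:
DB = (m1-m2)^2/(4*(s1^2+s2^2)) + (1/2)*ln((s1^2+s2^2)/(2*s1*s2)).
(m1-m2)^2 = (-1)^2 = 1.
s1^2+s2^2 = 9 + 1 = 10.
term1 = 1/40 = 0.025.
term2 = 0.5*ln(10/6.0) = 0.255413.
DB = 0.025 + 0.255413 = 0.2804

0.2804


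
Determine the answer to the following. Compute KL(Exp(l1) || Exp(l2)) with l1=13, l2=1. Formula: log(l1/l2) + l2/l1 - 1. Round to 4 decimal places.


KL divergence for exponential family:
KL = log(l1/l2) + l2/l1 - 1.
log(13/1) = 2.564949.
1/13 = 0.076923.
KL = 2.564949 + 0.076923 - 1 = 1.6419

1.6419


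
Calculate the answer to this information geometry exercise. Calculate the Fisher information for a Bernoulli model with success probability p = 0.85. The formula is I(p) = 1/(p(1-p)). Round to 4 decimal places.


For Bernoulli(p), Fisher information is I(p) = 1/(p*(1-p)).
p = 0.85, 1-p = 0.15.
p*(1-p) = 0.1275.
I(p) = 1/0.1275 = 7.8431

7.8431


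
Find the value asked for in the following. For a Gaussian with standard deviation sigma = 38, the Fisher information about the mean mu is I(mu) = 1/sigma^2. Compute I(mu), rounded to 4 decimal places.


The Fisher information for the mean of a normal distribution is I(mu) = 1/sigma^2.
sigma = 38, so sigma^2 = 1444.
I(mu) = 1/1444 = 0.0007

0.0007


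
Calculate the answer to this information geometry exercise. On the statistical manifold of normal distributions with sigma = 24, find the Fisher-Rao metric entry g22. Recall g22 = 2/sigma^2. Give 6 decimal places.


For the 2-parameter normal family, the Fisher metric has:
  g11 = 1/sigma^2, g22 = 2/sigma^2.
sigma = 24, sigma^2 = 576.
g22 = 0.003472

0.003472


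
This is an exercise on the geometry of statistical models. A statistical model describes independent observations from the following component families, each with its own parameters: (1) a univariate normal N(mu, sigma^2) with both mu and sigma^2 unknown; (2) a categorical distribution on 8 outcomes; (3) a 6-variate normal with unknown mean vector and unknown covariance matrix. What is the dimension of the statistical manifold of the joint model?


The dimension of a statistical manifold equals the number of free
(independent) real parameters of the model. For a product of independent
blocks the parameter counts add.
- normal (mu, sigma^2): 2.
- categorical on 8 outcomes (probabilities sum to 1): 8-1 = 7.
- 6-variate normal: 6 (mean) + 6*7/2 = 21 (symmetric covariance) = 27.
Total = 2 + 7 + 27 = 36.
Dimension = 36

36


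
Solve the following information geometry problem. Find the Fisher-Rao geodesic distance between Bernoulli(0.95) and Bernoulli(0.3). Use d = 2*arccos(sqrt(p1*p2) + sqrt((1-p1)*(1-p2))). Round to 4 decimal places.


Geodesic distance on Bernoulli manifold:
d(p1,p2) = 2*arccos(sqrt(p1*p2) + sqrt((1-p1)*(1-p2))).
sqrt(p1*p2) = sqrt(0.95*0.3) = 0.533854.
sqrt((1-p1)*(1-p2)) = sqrt(0.05*0.7) = 0.187083.
arg = 0.533854 + 0.187083 = 0.720937.
d = 2*arccos(0.720937) = 1.5313

1.5313


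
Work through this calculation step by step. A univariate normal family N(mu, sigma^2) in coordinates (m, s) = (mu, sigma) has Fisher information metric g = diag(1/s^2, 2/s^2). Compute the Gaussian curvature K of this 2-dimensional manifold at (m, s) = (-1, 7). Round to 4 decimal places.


The metric has the form g = (A dm^2 + B ds^2)/s^2 with A = 1, B = 2.
Substitute u = sqrt(A/B)*m: g = B*(du^2 + ds^2)/s^2, i.e. B times the
Poincare upper half-plane metric, which has constant Gaussian curvature -1.
Scaling a 2D metric by a constant c divides the Gaussian curvature by c,
so K = -1/B = -1/(2) = -0.5000 everywhere (the point (m, s) = (-1, 7) is irrelevant:
the curvature is constant).
The requested Gaussian curvature is K = -0.5000.

-0.5000


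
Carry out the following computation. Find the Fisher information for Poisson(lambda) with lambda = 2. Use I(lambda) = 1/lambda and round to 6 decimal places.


Fisher information for Poisson: I(lambda) = 1/lambda.
lambda = 2.
I(lambda) = 1/2 = 0.500000

0.500000


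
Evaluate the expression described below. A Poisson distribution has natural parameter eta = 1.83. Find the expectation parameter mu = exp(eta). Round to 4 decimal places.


Expectation parameter for Poisson exponential family:
mu = exp(eta).
eta = 1.83.
mu = exp(1.83) = 6.2339

6.2339


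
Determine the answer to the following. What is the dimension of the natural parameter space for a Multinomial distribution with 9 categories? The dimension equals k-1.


Exponential family dimension calculation:
For Multinomial with k=9 categories, dim = k-1 = 8.

8


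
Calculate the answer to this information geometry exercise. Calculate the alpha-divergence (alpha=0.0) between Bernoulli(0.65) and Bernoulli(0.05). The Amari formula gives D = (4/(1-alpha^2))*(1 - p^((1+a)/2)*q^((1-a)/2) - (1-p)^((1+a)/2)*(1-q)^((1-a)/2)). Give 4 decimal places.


Amari alpha-divergence:
D = (4/(1-alpha^2))*(1 - p^((1+a)/2)*q^((1-a)/2) - (1-p)^((1+a)/2)*(1-q)^((1-a)/2)).
alpha = 0.0, p = 0.65, q = 0.05.
e1 = (1+alpha)/2 = 0.5, e2 = (1-alpha)/2 = 0.5.
t1 = p^e1 * q^e2 = 0.65^0.5 * 0.05^0.5 = 0.180278.
t2 = (1-p)^e1 * (1-q)^e2 = 0.35^0.5 * 0.95^0.5 = 0.576628.
4/(1-alpha^2) = 4.0.
D = 4.0*(1 - 0.180278 - 0.576628) = 0.9724

0.9724


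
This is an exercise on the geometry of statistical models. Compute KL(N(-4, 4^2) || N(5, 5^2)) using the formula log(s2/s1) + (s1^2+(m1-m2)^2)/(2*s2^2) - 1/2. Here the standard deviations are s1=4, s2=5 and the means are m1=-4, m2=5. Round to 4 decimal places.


KL divergence between normal distributions:
KL = log(s2/s1) + (s1^2 + (m1-m2)^2)/(2*s2^2) - 1/2.
log(5/4) = 0.223144.
(4^2 + (-4-5)^2)/(2*5^2) = (16 + 81)/50 = 1.94.
KL = 0.223144 + 1.94 - 0.5 = 1.6631

1.6631


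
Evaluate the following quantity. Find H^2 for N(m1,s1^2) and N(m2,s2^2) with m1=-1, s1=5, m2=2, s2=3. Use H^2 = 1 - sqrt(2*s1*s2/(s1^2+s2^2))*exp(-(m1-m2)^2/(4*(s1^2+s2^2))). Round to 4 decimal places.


Squared Hellinger distance for Gaussians:
H^2 = 1 - sqrt(2*s1*s2/(s1^2+s2^2)) * exp(-(m1-m2)^2/(4*(s1^2+s2^2))).
s1^2 = 25, s2^2 = 9, s1^2+s2^2 = 34.
sqrt(2*5*3/(34)) = 0.939336.
(m1-m2)^2 = (-3)^2 = 9.
exp(-9/(4*34)) = exp(-0.066176) = 0.935966.
H^2 = 1 - 0.939336*0.935966 = 0.1208

0.1208


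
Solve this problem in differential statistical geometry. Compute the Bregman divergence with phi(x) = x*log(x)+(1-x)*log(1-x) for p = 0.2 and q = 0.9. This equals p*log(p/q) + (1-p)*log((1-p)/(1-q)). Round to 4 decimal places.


Bregman divergence with negative entropy generator:
D = p*log(p/q) + (1-p)*log((1-p)/(1-q)).
p = 0.2, q = 0.9.
p*log(p/q) = 0.2*log(0.2/0.9) = -0.300815.
(1-p)*log((1-p)/(1-q)) = 0.8*log(0.8/0.1) = 1.663553.
D = -0.300815 + 1.663553 = 1.3627

1.3627


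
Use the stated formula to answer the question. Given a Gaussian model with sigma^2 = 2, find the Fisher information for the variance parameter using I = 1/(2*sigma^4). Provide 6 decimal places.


Fisher information for variance: I(sigma^2) = 1/(2*sigma^4).
sigma^2 = 2, so sigma^4 = 4.
I = 1/(2*4) = 1/8 = 0.125000

0.125000


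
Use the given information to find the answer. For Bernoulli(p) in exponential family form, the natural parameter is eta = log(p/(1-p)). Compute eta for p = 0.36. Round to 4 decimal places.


Natural parameter for Bernoulli: eta = log(p/(1-p)).
p = 0.36, 1-p = 0.64.
p/(1-p) = 0.5625.
eta = log(0.5625) = -0.5754

-0.5754


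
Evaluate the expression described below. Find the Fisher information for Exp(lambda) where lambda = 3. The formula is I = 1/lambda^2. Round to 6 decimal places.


Fisher information for exponential: I(lambda) = 1/lambda^2.
lambda = 3, lambda^2 = 9.
I = 1/9 = 0.111111

0.111111


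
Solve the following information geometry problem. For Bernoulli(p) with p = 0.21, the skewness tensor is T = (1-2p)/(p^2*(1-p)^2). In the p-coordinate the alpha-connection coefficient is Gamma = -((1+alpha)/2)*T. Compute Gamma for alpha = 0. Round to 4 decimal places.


Skewness (Amari-Chentsov) tensor: T = (1-2p)/(p^2*(1-p)^2).
p = 0.21, 1-2p = 0.58, p^2 = 0.0441, (1-p)^2 = 0.6241.
T = 0.58/(0.0441 * 0.6241) = 21.07343.
In the p-coordinate, Gamma^(alpha) = Gamma^(0) - (alpha/2)*T with Gamma^(0) = (1/2)*g'(p) = -T/2,
so Gamma^(alpha) = -((1+alpha)/2)*T.
alpha = 0, -(1+alpha)/2 = -0.5.
Gamma = -0.5 * 21.07343 = -10.5367

-10.5367


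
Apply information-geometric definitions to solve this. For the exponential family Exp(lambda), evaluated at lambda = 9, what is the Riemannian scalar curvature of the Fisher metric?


This family has a single free parameter, so its statistical manifold
is 1-dimensional. The Riemann curvature tensor of any 1-dimensional
Riemannian manifold vanishes identically, so R = 0.

0


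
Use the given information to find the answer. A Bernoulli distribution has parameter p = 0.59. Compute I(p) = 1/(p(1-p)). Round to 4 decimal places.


For Bernoulli(p), Fisher information is I(p) = 1/(p*(1-p)).
p = 0.59, 1-p = 0.41.
p*(1-p) = 0.2419.
I(p) = 1/0.2419 = 4.1339

4.1339


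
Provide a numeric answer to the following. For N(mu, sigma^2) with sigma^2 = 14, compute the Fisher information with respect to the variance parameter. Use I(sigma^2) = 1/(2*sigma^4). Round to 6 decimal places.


Fisher information for variance: I(sigma^2) = 1/(2*sigma^4).
sigma^2 = 14, so sigma^4 = 196.
I = 1/(2*196) = 1/392 = 0.002551

0.002551


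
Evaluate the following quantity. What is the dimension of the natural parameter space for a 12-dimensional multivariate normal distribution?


Exponential family dimension calculation:
For 12-dim MVN: mean has 12 params, covariance has 12*13/2 = 78 unique entries.
Total dim = 12 + 78 = 90.

90


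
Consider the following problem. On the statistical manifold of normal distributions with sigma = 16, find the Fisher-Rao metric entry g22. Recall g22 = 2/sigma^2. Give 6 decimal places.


For the 2-parameter normal family, the Fisher metric has:
  g11 = 1/sigma^2, g22 = 2/sigma^2.
sigma = 16, sigma^2 = 256.
g22 = 0.007813

0.007813


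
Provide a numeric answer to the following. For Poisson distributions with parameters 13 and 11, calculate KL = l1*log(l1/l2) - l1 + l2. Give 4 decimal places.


KL divergence for Poisson:
KL = l1*log(l1/l2) - l1 + l2.
l1 = 13, l2 = 11.
log(13/11) = 0.167054.
l1*log(l1/l2) = 13 * 0.167054 = 2.171703.
KL = 2.171703 - 13 + 11 = 0.1717

0.1717


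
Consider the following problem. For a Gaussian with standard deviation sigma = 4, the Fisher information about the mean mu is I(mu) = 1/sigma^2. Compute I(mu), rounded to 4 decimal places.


The Fisher information for the mean of a normal distribution is I(mu) = 1/sigma^2.
sigma = 4, so sigma^2 = 16.
I(mu) = 1/16 = 0.0625

0.0625


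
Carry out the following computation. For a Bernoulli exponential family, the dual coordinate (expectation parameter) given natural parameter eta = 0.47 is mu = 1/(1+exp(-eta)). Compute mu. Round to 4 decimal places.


Dual coordinate (expectation parameter) for Bernoulli:
mu = 1/(1+exp(-eta)).
eta = 0.47.
exp(-eta) = exp(-0.47) = 0.625002.
mu = 1/(1+0.625002) = 0.6154

0.6154


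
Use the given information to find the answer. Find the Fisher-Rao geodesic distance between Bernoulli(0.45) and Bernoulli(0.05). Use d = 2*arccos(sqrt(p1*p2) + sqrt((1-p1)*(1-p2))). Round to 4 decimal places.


Geodesic distance on Bernoulli manifold:
d(p1,p2) = 2*arccos(sqrt(p1*p2) + sqrt((1-p1)*(1-p2))).
sqrt(p1*p2) = sqrt(0.45*0.05) = 0.15.
sqrt((1-p1)*(1-p2)) = sqrt(0.55*0.95) = 0.722842.
arg = 0.15 + 0.722842 = 0.872842.
d = 2*arccos(0.872842) = 1.0196

1.0196


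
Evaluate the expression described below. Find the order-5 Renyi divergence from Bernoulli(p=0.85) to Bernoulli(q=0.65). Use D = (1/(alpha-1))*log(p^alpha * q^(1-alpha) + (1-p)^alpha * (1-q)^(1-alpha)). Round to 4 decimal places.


Renyi divergence of order alpha between Bernoulli distributions:
D = (1/(alpha-1))*log(p^alpha * q^(1-alpha) + (1-p)^alpha * (1-q)^(1-alpha)).
alpha = 5, p = 0.85, q = 0.65.
p^alpha * q^(1-alpha) = 0.85^5 * 0.65^-4 = 2.485657.
(1-p)^alpha * (1-q)^(1-alpha) = 0.15^5 * 0.35^-4 = 0.00506.
sum = 2.485657 + 0.00506 = 2.490717.
D = (1/4)*log(2.490717) = 0.2281

0.2281


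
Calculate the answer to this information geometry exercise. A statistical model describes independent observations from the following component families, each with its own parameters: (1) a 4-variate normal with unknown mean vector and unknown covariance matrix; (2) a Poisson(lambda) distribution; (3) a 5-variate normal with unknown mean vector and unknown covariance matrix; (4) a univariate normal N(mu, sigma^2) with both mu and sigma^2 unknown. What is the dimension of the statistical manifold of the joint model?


The dimension of a statistical manifold equals the number of free
(independent) real parameters of the model. For a product of independent
blocks the parameter counts add.
- 4-variate normal: 4 (mean) + 4*5/2 = 10 (symmetric covariance) = 14.
- Poisson (lambda): 1.
- 5-variate normal: 5 (mean) + 5*6/2 = 15 (symmetric covariance) = 20.
- normal (mu, sigma^2): 2.
Total = 14 + 1 + 20 + 2 = 37.
Dimension = 37

37


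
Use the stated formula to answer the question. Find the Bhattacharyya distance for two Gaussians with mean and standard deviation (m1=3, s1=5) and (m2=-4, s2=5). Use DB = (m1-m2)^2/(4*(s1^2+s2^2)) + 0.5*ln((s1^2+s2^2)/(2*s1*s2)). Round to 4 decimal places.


Bhattacharyya distance between two Gaussians:
DB = (m1-m2)^2/(4*(s1^2+s2^2)) + (1/2)*ln((s1^2+s2^2)/(2*s1*s2)).
(m1-m2)^2 = (7)^2 = 49.
s1^2+s2^2 = 25 + 25 = 50.
term1 = 49/200 = 0.245.
term2 = 0.5*ln(50/50.0) = 0.0.
DB = 0.245 + 0.0 = 0.2450

0.2450


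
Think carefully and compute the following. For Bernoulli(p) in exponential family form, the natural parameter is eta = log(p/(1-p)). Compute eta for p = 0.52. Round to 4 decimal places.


Natural parameter for Bernoulli: eta = log(p/(1-p)).
p = 0.52, 1-p = 0.48.
p/(1-p) = 1.083333.
eta = log(1.083333) = 0.0800

0.0800


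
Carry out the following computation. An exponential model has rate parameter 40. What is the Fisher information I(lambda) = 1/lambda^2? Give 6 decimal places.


Fisher information for exponential: I(lambda) = 1/lambda^2.
lambda = 40, lambda^2 = 1600.
I = 1/1600 = 0.000625

0.000625


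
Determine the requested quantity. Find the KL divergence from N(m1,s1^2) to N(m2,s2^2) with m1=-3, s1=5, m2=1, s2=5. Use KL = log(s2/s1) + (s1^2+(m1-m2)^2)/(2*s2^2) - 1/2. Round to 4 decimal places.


KL divergence between normal distributions:
KL = log(s2/s1) + (s1^2 + (m1-m2)^2)/(2*s2^2) - 1/2.
log(5/5) = 0.0.
(5^2 + (-3-1)^2)/(2*5^2) = (25 + 16)/50 = 0.82.
KL = 0.0 + 0.82 - 0.5 = 0.3200

0.3200


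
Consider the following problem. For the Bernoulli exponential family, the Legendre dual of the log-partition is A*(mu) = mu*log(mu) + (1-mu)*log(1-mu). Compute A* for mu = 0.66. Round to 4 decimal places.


Legendre transform for Bernoulli:
A*(mu) = mu*log(mu) + (1-mu)*log(1-mu).
mu = 0.66, 1-mu = 0.34.
mu*log(mu) = 0.66*log(0.66) = -0.27424.
(1-mu)*log(1-mu) = 0.34*log(0.34) = -0.366795.
A* = -0.27424 + -0.366795 = -0.6410

-0.6410


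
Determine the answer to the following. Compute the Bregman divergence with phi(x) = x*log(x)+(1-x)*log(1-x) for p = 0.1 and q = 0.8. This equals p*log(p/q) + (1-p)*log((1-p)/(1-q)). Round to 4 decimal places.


Bregman divergence with negative entropy generator:
D = p*log(p/q) + (1-p)*log((1-p)/(1-q)).
p = 0.1, q = 0.8.
p*log(p/q) = 0.1*log(0.1/0.8) = -0.207944.
(1-p)*log((1-p)/(1-q)) = 0.9*log(0.9/0.2) = 1.35367.
D = -0.207944 + 1.35367 = 1.1457

1.1457


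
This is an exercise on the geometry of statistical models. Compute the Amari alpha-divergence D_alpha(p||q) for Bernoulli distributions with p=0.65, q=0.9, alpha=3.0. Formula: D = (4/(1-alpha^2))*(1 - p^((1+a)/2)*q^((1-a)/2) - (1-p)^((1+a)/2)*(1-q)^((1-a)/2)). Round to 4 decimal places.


Amari alpha-divergence:
D = (4/(1-alpha^2))*(1 - p^((1+a)/2)*q^((1-a)/2) - (1-p)^((1+a)/2)*(1-q)^((1-a)/2)).
alpha = 3.0, p = 0.65, q = 0.9.
e1 = (1+alpha)/2 = 2.0, e2 = (1-alpha)/2 = -1.0.
t1 = p^e1 * q^e2 = 0.65^2.0 * 0.9^-1.0 = 0.469444.
t2 = (1-p)^e1 * (1-q)^e2 = 0.35^2.0 * 0.1^-1.0 = 1.225.
4/(1-alpha^2) = -0.5.
D = -0.5*(1 - 0.469444 - 1.225) = 0.3472

0.3472


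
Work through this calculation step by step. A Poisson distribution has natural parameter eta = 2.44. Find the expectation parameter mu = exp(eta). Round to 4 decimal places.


Expectation parameter for Poisson exponential family:
mu = exp(eta).
eta = 2.44.
mu = exp(2.44) = 11.4730

11.4730


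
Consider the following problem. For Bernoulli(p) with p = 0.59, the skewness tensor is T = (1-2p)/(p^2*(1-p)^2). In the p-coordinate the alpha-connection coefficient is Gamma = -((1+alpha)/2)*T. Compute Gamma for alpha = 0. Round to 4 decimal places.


Skewness (Amari-Chentsov) tensor: T = (1-2p)/(p^2*(1-p)^2).
p = 0.59, 1-2p = -0.18, p^2 = 0.3481, (1-p)^2 = 0.1681.
T = -0.18/(0.3481 * 0.1681) = -3.076102.
In the p-coordinate, Gamma^(alpha) = Gamma^(0) - (alpha/2)*T with Gamma^(0) = (1/2)*g'(p) = -T/2,
so Gamma^(alpha) = -((1+alpha)/2)*T.
alpha = 0, -(1+alpha)/2 = -0.5.
Gamma = -0.5 * -3.076102 = 1.5381

1.5381


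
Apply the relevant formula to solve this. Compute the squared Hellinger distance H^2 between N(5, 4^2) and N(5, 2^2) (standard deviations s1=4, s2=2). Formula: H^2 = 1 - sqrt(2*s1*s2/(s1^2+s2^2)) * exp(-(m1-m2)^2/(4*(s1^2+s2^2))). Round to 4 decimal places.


Squared Hellinger distance for Gaussians:
H^2 = 1 - sqrt(2*s1*s2/(s1^2+s2^2)) * exp(-(m1-m2)^2/(4*(s1^2+s2^2))).
s1^2 = 16, s2^2 = 4, s1^2+s2^2 = 20.
sqrt(2*4*2/(20)) = 0.894427.
(m1-m2)^2 = (0)^2 = 0.
exp(-0/(4*20)) = exp(0.0) = 1.0.
H^2 = 1 - 0.894427*1.0 = 0.1056

0.1056


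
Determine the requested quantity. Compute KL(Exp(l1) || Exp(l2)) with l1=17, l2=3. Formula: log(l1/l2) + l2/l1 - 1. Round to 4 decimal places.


KL divergence for exponential family:
KL = log(l1/l2) + l2/l1 - 1.
log(17/3) = 1.734601.
3/17 = 0.176471.
KL = 1.734601 + 0.176471 - 1 = 0.9111

0.9111


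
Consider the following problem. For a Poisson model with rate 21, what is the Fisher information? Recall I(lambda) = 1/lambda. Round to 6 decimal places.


Fisher information for Poisson: I(lambda) = 1/lambda.
lambda = 21.
I(lambda) = 1/21 = 0.047619

0.047619


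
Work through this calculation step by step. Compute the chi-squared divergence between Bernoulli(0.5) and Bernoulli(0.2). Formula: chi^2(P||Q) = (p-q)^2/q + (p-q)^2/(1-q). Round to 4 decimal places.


Chi-squared divergence between Bernoulli distributions:
chi^2 = (p-q)^2/q + (p-q)^2/(1-q).
p = 0.5, q = 0.2, p-q = 0.3.
(p-q)^2 = 0.09.
term1 = 0.09/0.2 = 0.45.
term2 = 0.09/0.8 = 0.1125.
chi^2 = 0.45 + 0.1125 = 0.5625

0.5625


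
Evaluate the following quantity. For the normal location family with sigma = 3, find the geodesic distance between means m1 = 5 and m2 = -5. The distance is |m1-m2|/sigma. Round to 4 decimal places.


On the fixed-variance normal subfamily, geodesic distance = |m1-m2|/sigma.
|5 - -5| = 10.
sigma = 3.
d = 10/3 = 3.3333

3.3333


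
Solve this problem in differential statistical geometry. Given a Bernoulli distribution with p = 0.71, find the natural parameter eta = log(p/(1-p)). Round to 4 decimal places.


Natural parameter for Bernoulli: eta = log(p/(1-p)).
p = 0.71, 1-p = 0.29.
p/(1-p) = 2.448276.
eta = log(2.448276) = 0.8954

0.8954


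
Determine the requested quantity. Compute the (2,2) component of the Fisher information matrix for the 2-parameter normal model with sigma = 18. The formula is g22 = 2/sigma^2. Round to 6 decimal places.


For the 2-parameter normal family, the Fisher metric has:
  g11 = 1/sigma^2, g22 = 2/sigma^2.
sigma = 18, sigma^2 = 324.
g22 = 0.006173

0.006173


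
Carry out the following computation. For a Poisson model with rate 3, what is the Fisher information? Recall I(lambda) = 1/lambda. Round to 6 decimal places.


Fisher information for Poisson: I(lambda) = 1/lambda.
lambda = 3.
I(lambda) = 1/3 = 0.333333

0.333333


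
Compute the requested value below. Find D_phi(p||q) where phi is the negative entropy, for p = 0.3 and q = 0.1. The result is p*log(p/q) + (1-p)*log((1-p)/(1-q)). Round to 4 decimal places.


Bregman divergence with negative entropy generator:
D = p*log(p/q) + (1-p)*log((1-p)/(1-q)).
p = 0.3, q = 0.1.
p*log(p/q) = 0.3*log(0.3/0.1) = 0.329584.
(1-p)*log((1-p)/(1-q)) = 0.7*log(0.7/0.9) = -0.17592.
D = 0.329584 + -0.17592 = 0.1537

0.1537


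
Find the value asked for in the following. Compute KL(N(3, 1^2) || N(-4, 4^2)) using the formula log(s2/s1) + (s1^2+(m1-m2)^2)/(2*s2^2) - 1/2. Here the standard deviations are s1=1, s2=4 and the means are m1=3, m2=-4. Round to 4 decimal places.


KL divergence between normal distributions:
KL = log(s2/s1) + (s1^2 + (m1-m2)^2)/(2*s2^2) - 1/2.
log(4/1) = 1.386294.
(1^2 + (3--4)^2)/(2*4^2) = (1 + 49)/32 = 1.5625.
KL = 1.386294 + 1.5625 - 0.5 = 2.4488

2.4488


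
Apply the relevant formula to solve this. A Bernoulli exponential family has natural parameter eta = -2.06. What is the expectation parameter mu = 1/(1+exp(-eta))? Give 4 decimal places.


Dual coordinate (expectation parameter) for Bernoulli:
mu = 1/(1+exp(-eta)).
eta = -2.06.
exp(-eta) = exp(2.06) = 7.84597.
mu = 1/(1+7.84597) = 0.1130

0.1130


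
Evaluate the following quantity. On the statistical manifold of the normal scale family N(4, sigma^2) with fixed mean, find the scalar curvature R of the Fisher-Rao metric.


This family has a single free parameter, so its statistical manifold
is 1-dimensional. The Riemann curvature tensor of any 1-dimensional
Riemannian manifold vanishes identically, so R = 0.

0


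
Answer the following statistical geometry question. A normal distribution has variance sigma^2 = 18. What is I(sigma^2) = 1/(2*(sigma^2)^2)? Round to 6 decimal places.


Fisher information for variance: I(sigma^2) = 1/(2*sigma^4).
sigma^2 = 18, so sigma^4 = 324.
I = 1/(2*324) = 1/648 = 0.001543

0.001543


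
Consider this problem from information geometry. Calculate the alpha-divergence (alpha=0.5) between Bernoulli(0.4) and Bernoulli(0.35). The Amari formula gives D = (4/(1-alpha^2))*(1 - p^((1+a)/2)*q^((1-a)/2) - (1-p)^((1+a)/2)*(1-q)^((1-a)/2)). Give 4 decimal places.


Amari alpha-divergence:
D = (4/(1-alpha^2))*(1 - p^((1+a)/2)*q^((1-a)/2) - (1-p)^((1+a)/2)*(1-q)^((1-a)/2)).
alpha = 0.5, p = 0.4, q = 0.35.
e1 = (1+alpha)/2 = 0.75, e2 = (1-alpha)/2 = 0.25.
t1 = p^e1 * q^e2 = 0.4^0.75 * 0.35^0.25 = 0.386867.
t2 = (1-p)^e1 * (1-q)^e2 = 0.6^0.75 * 0.65^0.25 = 0.612127.
4/(1-alpha^2) = 5.333333.
D = 5.333333*(1 - 0.386867 - 0.612127) = 0.0054

0.0054
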